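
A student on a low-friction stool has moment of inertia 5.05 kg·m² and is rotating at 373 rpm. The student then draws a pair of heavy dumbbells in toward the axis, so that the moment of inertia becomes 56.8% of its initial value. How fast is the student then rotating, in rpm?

With no external torque about the axis, L is conserved: I₁ω₁ = I₂ω₂.
I₂ = 0.568 × 5.05 = 2.868 kg·m².
ω₂ = I₁ω₁ / I₂ = (5.050)(373 rpm) / (2.868) = 656.7 rpm.

ω₂ ≈ 657 rpm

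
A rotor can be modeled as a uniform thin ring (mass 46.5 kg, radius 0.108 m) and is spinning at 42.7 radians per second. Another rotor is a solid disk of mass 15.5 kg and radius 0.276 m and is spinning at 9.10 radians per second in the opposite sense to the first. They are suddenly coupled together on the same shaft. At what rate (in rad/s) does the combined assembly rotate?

|ω_f| ≈ 15.7 rad/s

No external torque acts about the common axis, so total angular momentum is conserved.
Moments of inertia: I_A = (46.5)(0.108)² = 0.5424 kg·m²; I_B = ½(15.5)(0.276)² = 0.5904 kg·m².
Taking A's sense as positive: L = (0.5424)(42.7) − (0.5904)(9.10) = 17.79 kg·m²·rad/s.
Combined I = 0.5424 + 0.5904 = 1.133 kg·m².
ω_f = L / I = 17.79 / 1.133 = 15.70 rad/s.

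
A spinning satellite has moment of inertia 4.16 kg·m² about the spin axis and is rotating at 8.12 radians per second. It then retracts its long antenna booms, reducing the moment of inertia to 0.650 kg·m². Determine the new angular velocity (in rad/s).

No external torque acts about the spin axis, so angular momentum is conserved.
ω₂ = I₁ω₁ / I₂ = (4.160)(8.12 rad/s) / (0.6500) = 51.97 rad/s.

ω₂ ≈ 52.0 rad/s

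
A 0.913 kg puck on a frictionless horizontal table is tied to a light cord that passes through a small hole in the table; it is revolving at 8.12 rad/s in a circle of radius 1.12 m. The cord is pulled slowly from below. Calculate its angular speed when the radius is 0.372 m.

No torque about the axis ⇒ m r₁² ω₁ = m r₂² ω₂.
ω₂ = ω₁ (r₁/r₂)² = (8.12)(1.12/0.372)² = 73.60 rad/s.

ω₂ ≈ 73.6 rad/s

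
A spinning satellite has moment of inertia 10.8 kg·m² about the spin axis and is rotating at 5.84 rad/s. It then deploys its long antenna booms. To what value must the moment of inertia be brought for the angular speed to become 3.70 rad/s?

With no external torque about the axis, L is conserved: I₁ω₁ = I₂ω₂.
I₂ = I₁ω₁ / ω₂ = (10.8)(5.84) / (3.70) = 17.05 kg·m².

I₂ ≈ 17.0 kg·m²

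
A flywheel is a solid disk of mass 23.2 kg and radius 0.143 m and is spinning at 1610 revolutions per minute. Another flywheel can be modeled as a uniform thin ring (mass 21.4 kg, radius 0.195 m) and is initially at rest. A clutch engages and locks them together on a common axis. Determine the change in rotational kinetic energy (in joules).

ΔKE ≈ -2610 J

The coupling torques are internal; angular momentum about the shared axis is conserved.
Moments of inertia: I_A = ½(23.2)(0.143)² = 0.2372 kg·m²; I_B = (21.4)(0.195)² = 0.8137 kg·m².
Taking A's sense as positive: L = (0.2372)(1610) = 381.9 kg·m²·rpm.
Combined I = 0.2372 + 0.8137 = 1.051 kg·m².
ω_f = L / I = 381.9 / 1.051 = 363.4 rpm.
KE_i = ½ΣIω² = 3371 J; KE_f = ½(1.051)(38.05)² = 761.0 J.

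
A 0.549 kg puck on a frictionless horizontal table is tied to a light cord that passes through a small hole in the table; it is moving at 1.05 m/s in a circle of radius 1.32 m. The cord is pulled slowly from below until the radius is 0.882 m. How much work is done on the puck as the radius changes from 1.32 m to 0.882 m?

The only horizontal force on the mass is along the cord (radial), so it exerts no torque about the hole and angular momentum m v r is conserved.
v₂ = v₁ r₁ / r₂ = (1.05)(1.32) / (0.882) = 1.571 m/s.
W = ΔKE = ½m(v₂² − v₁²) = 0.3752 J.

W ≈ 0.375 J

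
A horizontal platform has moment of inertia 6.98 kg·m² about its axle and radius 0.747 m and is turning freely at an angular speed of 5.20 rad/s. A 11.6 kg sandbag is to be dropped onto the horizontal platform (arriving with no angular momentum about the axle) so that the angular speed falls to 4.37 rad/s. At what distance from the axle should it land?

r ≈ 0.338 m

No external torque acts about the axle; L_before = L_after.
I_p ω_i = (I_p + m r²) ω_f ⇒ m r² = I_p(ω_i/ω_f − 1) = 6.980(5.20/4.37 − 1) = 1.326 kg·m².
r = √(1.326/11.6) = 0.3381 m.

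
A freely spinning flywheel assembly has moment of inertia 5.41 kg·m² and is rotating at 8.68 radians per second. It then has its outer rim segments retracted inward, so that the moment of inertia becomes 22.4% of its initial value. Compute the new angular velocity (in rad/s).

ω₂ ≈ 38.7 rad/s

No external torque acts about the spin axis, so angular momentum is conserved.
I₂ = 0.224 × 5.41 = 1.212 kg·m².
ω₂ = I₁ω₁ / I₂ = (5.410)(8.68 rad/s) / (1.212) = 38.75 rad/s.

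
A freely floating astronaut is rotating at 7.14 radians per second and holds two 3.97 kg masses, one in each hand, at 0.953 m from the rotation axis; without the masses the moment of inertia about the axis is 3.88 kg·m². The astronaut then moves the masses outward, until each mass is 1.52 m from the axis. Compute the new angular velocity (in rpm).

No external torque acts about the spin axis, so angular momentum is conserved.
I₁ = 3.88 + 2(3.97)(0.953)² = 11.09 kg·m²; I₂ = 3.88 + 2(3.97)(1.52)² = 22.22 kg·m².
ω₂ = I₁ω₁ / I₂ = (11.09)(7.14 rad/s) / (22.22) = 3.563 rad/s = 34.03 rpm.

ω₂ ≈ 34.0 rpm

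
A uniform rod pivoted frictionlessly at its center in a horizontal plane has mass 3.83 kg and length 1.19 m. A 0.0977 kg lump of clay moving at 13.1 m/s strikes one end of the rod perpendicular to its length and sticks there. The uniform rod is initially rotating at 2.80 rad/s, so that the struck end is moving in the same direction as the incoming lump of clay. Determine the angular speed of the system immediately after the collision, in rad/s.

The axle reaction passes through the pivot and exerts no torque about it; angular momentum about the pivot is conserved through the impact.
I_p = (1/12)(3.83)(1.19)² = 0.4520 kg·m². Taking the sense of the lump of clay's angular momentum as positive, L_{lump} = m v R = (0.0977)(13.1)(1.19/2) = 0.7615 kg·m²/s.
L_i = +I_p ω_p + m v R = +(0.4520)(2.80) + 0.7615 = 2.027 kg·m²/s.
After sticking, I_f = I_p + m R² = 0.4520 + (0.0977)(1.19/2)² = 0.4866 kg·m².
ω_f = L_i / I_f = 2.027 / 0.4866 = 4.166 rad/s.

|ω_f| ≈ 4.17 rad/s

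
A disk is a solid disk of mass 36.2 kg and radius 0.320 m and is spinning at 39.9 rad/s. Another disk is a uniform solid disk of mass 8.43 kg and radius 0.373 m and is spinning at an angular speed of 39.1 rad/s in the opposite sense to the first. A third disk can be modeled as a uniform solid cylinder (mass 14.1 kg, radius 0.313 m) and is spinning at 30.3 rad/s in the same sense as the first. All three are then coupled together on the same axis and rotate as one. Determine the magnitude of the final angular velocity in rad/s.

|ω_f| ≈ 23.0 rad/s

No external torque acts about the common axis, so total angular momentum is conserved.
Moments of inertia: I_A = ½(36.2)(0.320)² = 1.853 kg·m²; I_B = ½(8.43)(0.373)² = 0.5864 kg·m²; I_C = ½(14.1)(0.313)² = 0.6907 kg·m².
Taking A's sense as positive: L = (1.853)(39.9) − (0.5864)(39.1) + (0.6907)(30.3) = 71.95 kg·m²·rad/s.
Combined I = 1.853 + 0.5864 + 0.6907 = 3.131 kg·m².
ω_f = L / I = 71.95 / 3.131 = 22.98 rad/s.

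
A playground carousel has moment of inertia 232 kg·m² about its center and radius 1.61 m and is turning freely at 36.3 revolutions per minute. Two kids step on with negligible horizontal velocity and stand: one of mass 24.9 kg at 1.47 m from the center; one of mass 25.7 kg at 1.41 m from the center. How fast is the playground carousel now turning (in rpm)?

No external torque acts about the center; L_before = L_after.
Added inertia Σmr² = (24.9)(1.47)² + (25.7)(1.41)² = 104.9 kg·m²; I_f = 232.0 + 104.9 = 336.9 kg·m².
ω_f = I_p ω_i / I_f = (232.0)(36.3) / 336.9 = 25.00 rpm.

ω_f ≈ 25.0 rpm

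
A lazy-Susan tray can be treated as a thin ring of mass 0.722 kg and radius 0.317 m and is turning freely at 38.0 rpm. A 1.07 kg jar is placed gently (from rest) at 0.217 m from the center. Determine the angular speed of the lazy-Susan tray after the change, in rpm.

No external torque acts about the center; L_before = L_after.
I_p = (0.722)(0.317)² = 0.07255 kg·m².
Added inertia Σmr² = (1.07)(0.217)² = 0.05039 kg·m²; I_f = 0.07255 + 0.05039 = 0.1229 kg·m².
ω_f = I_p ω_i / I_f = (0.07255)(38.0) / 0.1229 = 22.43 rpm.

ω_f ≈ 22.4 rpm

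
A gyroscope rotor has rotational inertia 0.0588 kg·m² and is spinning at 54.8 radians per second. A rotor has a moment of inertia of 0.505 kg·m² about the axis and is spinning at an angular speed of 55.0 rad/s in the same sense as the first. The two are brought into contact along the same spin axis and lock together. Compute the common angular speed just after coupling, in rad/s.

The coupling torques are internal; angular momentum about the shared axis is conserved.
Taking A's sense as positive: L = (0.05880)(54.8) + (0.5050)(55.0) = 31.00 kg·m²·rad/s.
Combined I = 0.05880 + 0.5050 = 0.5638 kg·m².
ω_f = L / I = 31.00 / 0.5638 = 54.98 rad/s.

|ω_f| ≈ 55.0 rad/s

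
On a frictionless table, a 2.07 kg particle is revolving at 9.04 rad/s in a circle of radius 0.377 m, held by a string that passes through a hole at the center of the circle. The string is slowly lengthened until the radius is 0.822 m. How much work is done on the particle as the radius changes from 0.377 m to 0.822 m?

W ≈ -9.49 J

The constraining force is radial, so m r² ω about the center is conserved.
ω₂ = ω₁ (r₁/r₂)² = (9.04)(0.377/0.822)² = 1.902 rad/s.
W = ΔKE = ½m(v₂² − v₁²) = -9.493 J.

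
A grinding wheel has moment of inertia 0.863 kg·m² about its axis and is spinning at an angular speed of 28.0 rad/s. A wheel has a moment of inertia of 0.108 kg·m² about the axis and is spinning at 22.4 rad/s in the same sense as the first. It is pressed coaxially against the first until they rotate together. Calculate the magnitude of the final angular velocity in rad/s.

|ω_f| ≈ 27.4 rad/s

The coupling torques are internal; angular momentum about the shared axis is conserved.
Taking A's sense as positive: L = (0.8630)(28.0) + (0.1080)(22.4) = 26.58 kg·m²·rad/s.
Combined I = 0.8630 + 0.1080 = 0.9710 kg·m².
ω_f = L / I = 26.58 / 0.9710 = 27.38 rad/s.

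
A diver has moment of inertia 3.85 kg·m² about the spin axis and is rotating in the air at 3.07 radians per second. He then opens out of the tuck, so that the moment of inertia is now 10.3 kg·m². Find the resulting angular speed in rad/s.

ω₂ ≈ 1.15 rad/s

No external torque acts about the spin axis, so angular momentum is conserved.
ω₂ = I₁ω₁ / I₂ = (3.850)(3.07 rad/s) / (10.30) = 1.148 rad/s.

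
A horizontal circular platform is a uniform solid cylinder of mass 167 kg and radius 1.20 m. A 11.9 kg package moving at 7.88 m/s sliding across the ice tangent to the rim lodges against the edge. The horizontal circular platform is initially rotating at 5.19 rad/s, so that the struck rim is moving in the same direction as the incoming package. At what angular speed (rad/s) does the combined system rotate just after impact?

About the central axle the impulsive forces during the collision are internal, so angular momentum about that axis is conserved.
I_p = ½(167)(1.20)² = 120.2 kg·m². Taking the sense of the package's angular momentum as positive, L_{package} = m v R = (11.9)(7.88)(1.20) = 112.5 kg·m²/s.
L_i = +I_p ω_p + m v R = +(120.2)(5.19) + 112.5 = 736.6 kg·m²/s.
After sticking, I_f = I_p + m R² = 120.2 + (11.9)(1.20)² = 137.4 kg·m².
ω_f = L_i / I_f = 736.6 / 137.4 = 5.362 rad/s.

|ω_f| ≈ 5.36 rad/s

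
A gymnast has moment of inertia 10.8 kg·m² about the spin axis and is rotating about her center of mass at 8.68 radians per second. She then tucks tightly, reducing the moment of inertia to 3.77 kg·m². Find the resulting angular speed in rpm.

Angular momentum about the spin axis is conserved since the torque about it is zero.
ω₂ = I₁ω₁ / I₂ = (10.80)(8.68 rad/s) / (3.770) = 24.87 rad/s = 237.5 rpm.

ω₂ ≈ 237 rpm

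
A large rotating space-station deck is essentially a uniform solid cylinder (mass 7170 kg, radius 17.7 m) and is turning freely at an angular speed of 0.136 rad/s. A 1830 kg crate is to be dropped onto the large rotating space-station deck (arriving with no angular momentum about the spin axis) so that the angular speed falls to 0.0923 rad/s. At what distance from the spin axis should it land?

The added mass arrives with no angular momentum about the spin axis, and any external torque about the spin axis is negligible, so the system's angular momentum is conserved.
I_p = ½(7170)(17.7)² = 1.123e+06 kg·m².
I_p ω_i = (I_p + m r²) ω_f ⇒ m r² = I_p(ω_i/ω_f − 1) = 1.123e+06(0.136/0.0923 − 1) = 5.318e+05 kg·m².
r = √(5.318e+05/1830) = 17.05 m.

r ≈ 17.0 m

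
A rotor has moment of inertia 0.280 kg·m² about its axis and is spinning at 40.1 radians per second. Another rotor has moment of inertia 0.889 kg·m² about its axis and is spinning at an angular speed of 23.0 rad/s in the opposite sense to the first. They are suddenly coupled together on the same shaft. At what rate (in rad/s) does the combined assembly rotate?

|ω_f| ≈ 7.89 rad/s

No external torque acts about the common axis, so total angular momentum is conserved.
Taking A's sense as positive: L = (0.2800)(40.1) − (0.8890)(23.0) = -9.219 kg·m²·rad/s.
Combined I = 0.2800 + 0.8890 = 1.169 kg·m².
ω_f = L / I = -9.219 / 1.169 = -7.886 rad/s.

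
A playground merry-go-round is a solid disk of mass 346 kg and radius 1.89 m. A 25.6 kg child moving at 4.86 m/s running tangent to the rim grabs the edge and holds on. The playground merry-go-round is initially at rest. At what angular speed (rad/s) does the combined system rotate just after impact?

The axle reaction passes through the axle and exerts no torque about it; angular momentum about the axle is conserved through the impact.
I_p = ½(346)(1.89)² = 618.0 kg·m². Taking the sense of the child's angular momentum as positive, L_{child} = m v R = (25.6)(4.86)(1.89) = 235.1 kg·m²/s.
L_i = 0 + 235.1 = 235.1 kg·m²/s.
After sticking, I_f = I_p + m R² = 618.0 + (25.6)(1.89)² = 709.4 kg·m².
ω_f = L_i / I_f = 235.1 / 709.4 = 0.3315 rad/s.

|ω_f| ≈ 0.331 rad/s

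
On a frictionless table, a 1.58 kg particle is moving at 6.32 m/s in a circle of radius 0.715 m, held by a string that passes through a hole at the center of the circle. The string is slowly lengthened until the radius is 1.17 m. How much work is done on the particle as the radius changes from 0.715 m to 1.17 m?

The only horizontal force on the mass is along the cord (radial), so it exerts no torque about the hole and angular momentum m v r is conserved.
v₂ = v₁ r₁ / r₂ = (6.32)(0.715) / (1.17) = 3.862 m/s.
W = ΔKE = ½m(v₂² − v₁²) = -19.77 J.

W ≈ -19.8 J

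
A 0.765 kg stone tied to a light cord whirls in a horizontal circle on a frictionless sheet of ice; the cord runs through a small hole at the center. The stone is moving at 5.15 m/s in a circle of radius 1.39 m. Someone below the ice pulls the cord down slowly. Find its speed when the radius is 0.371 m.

The only horizontal force on the mass is along the cord (radial), so it exerts no torque about the hole and angular momentum m v r is conserved.
v₂ = v₁ r₁ / r₂ = (5.15)(1.39) / (0.371) = 19.30 m/s.

v₂ ≈ 19.3 m/s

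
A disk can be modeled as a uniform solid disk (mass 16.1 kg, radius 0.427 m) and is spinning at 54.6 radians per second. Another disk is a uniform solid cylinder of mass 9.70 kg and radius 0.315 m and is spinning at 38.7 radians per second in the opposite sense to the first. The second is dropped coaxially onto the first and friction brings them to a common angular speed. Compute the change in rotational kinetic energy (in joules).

ΔKE ≈ -1580 J

No external torque acts about the common axis, so total angular momentum is conserved.
Moments of inertia: I_A = ½(16.1)(0.427)² = 1.468 kg·m²; I_B = ½(9.70)(0.315)² = 0.4812 kg·m².
Taking A's sense as positive: L = (1.468)(54.6) − (0.4812)(38.7) = 61.52 kg·m²·rad/s.
Combined I = 1.468 + 0.4812 = 1.949 kg·m².
ω_f = L / I = 61.52 / 1.949 = 31.56 rad/s.
KE_i = ½ΣIω² = 2548 J; KE_f = ½(1.949)(31.56)² = 970.8 J.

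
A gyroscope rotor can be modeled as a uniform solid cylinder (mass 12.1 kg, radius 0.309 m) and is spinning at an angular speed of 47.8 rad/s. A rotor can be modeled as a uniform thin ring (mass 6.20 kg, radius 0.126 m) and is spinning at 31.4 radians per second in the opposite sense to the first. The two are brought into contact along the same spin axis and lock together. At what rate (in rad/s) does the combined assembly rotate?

|ω_f| ≈ 36.3 rad/s

No external torque acts about the common axis, so total angular momentum is conserved.
Moments of inertia: I_A = ½(12.1)(0.309)² = 0.5777 kg·m²; I_B = (6.20)(0.126)² = 0.09843 kg·m².
Taking A's sense as positive: L = (0.5777)(47.8) − (0.09843)(31.4) = 24.52 kg·m²·rad/s.
Combined I = 0.5777 + 0.09843 = 0.6761 kg·m².
ω_f = L / I = 24.52 / 0.6761 = 36.27 rad/s.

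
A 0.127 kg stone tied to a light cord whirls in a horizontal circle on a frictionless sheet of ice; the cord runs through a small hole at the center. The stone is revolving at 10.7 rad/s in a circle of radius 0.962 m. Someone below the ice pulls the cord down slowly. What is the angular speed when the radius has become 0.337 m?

ω₂ ≈ 87.2 rad/s

No torque about the axis ⇒ m r₁² ω₁ = m r₂² ω₂.
ω₂ = ω₁ (r₁/r₂)² = (10.7)(0.962/0.337)² = 87.19 rad/s.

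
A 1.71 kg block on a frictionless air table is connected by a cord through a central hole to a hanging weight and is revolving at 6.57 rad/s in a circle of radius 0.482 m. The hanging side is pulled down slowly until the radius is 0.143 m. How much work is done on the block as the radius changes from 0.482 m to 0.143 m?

W ≈ 88.8 J

The constraining force is radial, so m r² ω about the center is conserved.
ω₂ = ω₁ (r₁/r₂)² = (6.57)(0.482/0.143)² = 74.64 rad/s.
W = ΔKE = ½m(v₂² − v₁²) = 88.84 J.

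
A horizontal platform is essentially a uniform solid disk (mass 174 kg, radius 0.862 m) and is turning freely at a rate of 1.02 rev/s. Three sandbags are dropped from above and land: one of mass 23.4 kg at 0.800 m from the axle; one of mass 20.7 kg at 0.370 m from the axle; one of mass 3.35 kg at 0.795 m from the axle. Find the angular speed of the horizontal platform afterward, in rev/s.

ω_f ≈ 0.780 rev/s

No external torque acts about the axle; L_before = L_after.
I_p = ½(174)(0.862)² = 64.64 kg·m².
Added inertia Σmr² = (23.4)(0.800)² + (20.7)(0.370)² + (3.35)(0.795)² = 19.93 kg·m²; I_f = 64.64 + 19.93 = 84.57 kg·m².
ω_f = I_p ω_i / I_f = (64.64)(1.02) / 84.57 = 0.7797 rev/s.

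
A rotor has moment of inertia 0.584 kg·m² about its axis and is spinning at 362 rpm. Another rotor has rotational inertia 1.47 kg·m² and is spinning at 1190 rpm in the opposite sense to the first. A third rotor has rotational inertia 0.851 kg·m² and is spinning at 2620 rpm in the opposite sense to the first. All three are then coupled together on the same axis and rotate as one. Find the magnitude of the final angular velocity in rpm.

The coupling torques are internal; angular momentum about the shared axis is conserved.
Taking A's sense as positive: L = (0.5840)(362) − (1.470)(1190) − (0.8510)(2620) = -3768 kg·m²·rpm.
Combined I = 0.5840 + 1.470 + 0.8510 = 2.905 kg·m².
ω_f = L / I = -3768 / 2.905 = -1297 rpm.

|ω_f| ≈ 1300 rpm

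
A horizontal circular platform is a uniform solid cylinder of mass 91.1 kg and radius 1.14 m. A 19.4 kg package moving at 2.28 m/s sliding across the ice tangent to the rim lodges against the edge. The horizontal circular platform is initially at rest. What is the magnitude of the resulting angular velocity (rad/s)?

|ω_f| ≈ 0.597 rad/s

The axle reaction passes through the central axle and exerts no torque about it; angular momentum about the central axle is conserved through the impact.
I_p = ½(91.1)(1.14)² = 59.20 kg·m². Taking the sense of the package's angular momentum as positive, L_{package} = m v R = (19.4)(2.28)(1.14) = 50.42 kg·m²/s.
L_i = 0 + 50.42 = 50.42 kg·m²/s.
After sticking, I_f = I_p + m R² = 59.20 + (19.4)(1.14)² = 84.41 kg·m².
ω_f = L_i / I_f = 50.42 / 84.41 = 0.5974 rad/s.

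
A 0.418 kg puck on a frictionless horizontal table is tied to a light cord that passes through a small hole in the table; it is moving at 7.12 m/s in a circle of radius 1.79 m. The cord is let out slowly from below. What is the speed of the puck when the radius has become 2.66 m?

Central (radial) force ⇒ zero torque about the center ⇒ m v r is constant.
v₂ = v₁ r₁ / r₂ = (7.12)(1.79) / (2.66) = 4.791 m/s.

v₂ ≈ 4.79 m/s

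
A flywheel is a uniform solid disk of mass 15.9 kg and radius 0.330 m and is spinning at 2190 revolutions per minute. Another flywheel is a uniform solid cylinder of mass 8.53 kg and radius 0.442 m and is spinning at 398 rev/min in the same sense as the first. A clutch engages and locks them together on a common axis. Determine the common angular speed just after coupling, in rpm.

The coupling torques are internal; angular momentum about the shared axis is conserved.
Moments of inertia: I_A = ½(15.9)(0.330)² = 0.8658 kg·m²; I_B = ½(8.53)(0.442)² = 0.8332 kg·m².
Taking A's sense as positive: L = (0.8658)(2190) + (0.8332)(398) = 2228 kg·m²·rpm.
Combined I = 0.8658 + 0.8332 = 1.699 kg·m².
ω_f = L / I = 2228 / 1.699 = 1311 rpm.

|ω_f| ≈ 1310 rpm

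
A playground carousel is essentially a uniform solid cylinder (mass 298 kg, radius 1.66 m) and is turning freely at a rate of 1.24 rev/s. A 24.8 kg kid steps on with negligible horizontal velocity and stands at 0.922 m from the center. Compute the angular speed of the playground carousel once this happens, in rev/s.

ω_f ≈ 1.18 rev/s

No external torque acts about the center; L_before = L_after.
I_p = ½(298)(1.66)² = 410.6 kg·m².
Added inertia Σmr² = (24.8)(0.922)² = 21.08 kg·m²; I_f = 410.6 + 21.08 = 431.7 kg·m².
ω_f = I_p ω_i / I_f = (410.6)(1.24) / 431.7 = 1.179 rev/s.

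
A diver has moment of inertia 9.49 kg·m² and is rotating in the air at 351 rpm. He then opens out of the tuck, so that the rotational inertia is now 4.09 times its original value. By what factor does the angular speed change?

ω₂/ω₁ ≈ 0.244

Angular momentum about the spin axis is conserved since the torque about it is zero.
I₂ = 4.09 × 9.49 = 38.81 kg·m².
ω₂/ω₁ = I₁/I₂ = 9.490 / 38.81 = 0.2445.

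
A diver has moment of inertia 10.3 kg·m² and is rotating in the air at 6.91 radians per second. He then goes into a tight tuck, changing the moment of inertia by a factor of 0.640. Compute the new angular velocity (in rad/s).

Angular momentum about the spin axis is conserved since the torque about it is zero.
I₂ = 0.640 × 10.3 = 6.592 kg·m².
ω₂ = I₁ω₁ / I₂ = (10.30)(6.91 rad/s) / (6.592) = 10.80 rad/s.

ω₂ ≈ 10.8 rad/s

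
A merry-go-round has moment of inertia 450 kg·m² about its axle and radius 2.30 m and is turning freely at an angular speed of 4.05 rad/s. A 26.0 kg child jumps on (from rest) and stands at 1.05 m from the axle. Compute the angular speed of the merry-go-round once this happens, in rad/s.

ω_f ≈ 3.81 rad/s

No external torque acts about the axle; L_before = L_after.
Added inertia Σmr² = (26.0)(1.05)² = 28.67 kg·m²; I_f = 450.0 + 28.67 = 478.7 kg·m².
ω_f = I_p ω_i / I_f = (450.0)(4.05) / 478.7 = 3.807 rad/s.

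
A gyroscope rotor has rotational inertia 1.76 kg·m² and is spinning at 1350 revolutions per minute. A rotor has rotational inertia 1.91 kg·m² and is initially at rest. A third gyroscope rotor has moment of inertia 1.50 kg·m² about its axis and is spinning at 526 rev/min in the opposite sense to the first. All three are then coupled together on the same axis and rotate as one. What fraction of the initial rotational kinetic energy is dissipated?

No external torque acts about the common axis, so total angular momentum is conserved.
Taking A's sense as positive: L = (1.760)(1350) − (1.500)(526) = 1587 kg·m²·rpm.
Combined I = 1.760 + 1.910 + 1.500 = 5.170 kg·m².
ω_f = L / I = 1587 / 5.170 = 307.0 rpm.
KE_i = ½ΣIω² = 19860 J; KE_f = ½(5.170)(32.15)² = 2671 J.
Fraction dissipated = (KE_i − KE_f)/KE_i = 0.8655.

fraction ≈ 0.866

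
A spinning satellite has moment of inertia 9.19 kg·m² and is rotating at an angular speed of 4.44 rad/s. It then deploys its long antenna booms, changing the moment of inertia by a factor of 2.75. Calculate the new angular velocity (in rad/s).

ω₂ ≈ 1.61 rad/s

With no external torque about the axis, L is conserved: I₁ω₁ = I₂ω₂.
I₂ = 2.75 × 9.19 = 25.27 kg·m².
ω₂ = I₁ω₁ / I₂ = (9.190)(4.44 rad/s) / (25.27) = 1.615 rad/s.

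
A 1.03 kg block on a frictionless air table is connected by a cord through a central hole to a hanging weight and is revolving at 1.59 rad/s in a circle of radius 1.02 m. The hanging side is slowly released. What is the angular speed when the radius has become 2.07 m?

ω₂ ≈ 0.386 rad/s

No torque about the axis ⇒ m r₁² ω₁ = m r₂² ω₂.
ω₂ = ω₁ (r₁/r₂)² = (1.59)(1.02/2.07)² = 0.3861 rad/s.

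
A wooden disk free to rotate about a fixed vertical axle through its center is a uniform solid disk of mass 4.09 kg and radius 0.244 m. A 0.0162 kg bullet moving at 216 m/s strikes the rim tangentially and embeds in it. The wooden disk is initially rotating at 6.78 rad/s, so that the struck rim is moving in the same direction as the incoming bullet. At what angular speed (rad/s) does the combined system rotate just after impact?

|ω_f| ≈ 13.7 rad/s

About the axle the impulsive forces during the collision are internal, so angular momentum about that axis is conserved.
I_p = ½(4.09)(0.244)² = 0.1218 kg·m². Taking the sense of the bullet's angular momentum as positive, L_{bullet} = m v R = (0.0162)(216)(0.244) = 0.8538 kg·m²/s.
L_i = +I_p ω_p + m v R = +(0.1218)(6.78) + 0.8538 = 1.679 kg·m²/s.
After sticking, I_f = I_p + m R² = 0.1218 + (0.0162)(0.244)² = 0.1227 kg·m².
ω_f = L_i / I_f = 1.679 / 0.1227 = 13.68 rad/s.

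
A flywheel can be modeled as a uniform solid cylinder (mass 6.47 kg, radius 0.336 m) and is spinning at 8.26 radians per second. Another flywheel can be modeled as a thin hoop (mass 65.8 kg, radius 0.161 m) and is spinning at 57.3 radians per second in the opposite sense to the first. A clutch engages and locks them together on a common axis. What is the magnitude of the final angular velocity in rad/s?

No external torque acts about the common axis, so total angular momentum is conserved.
Moments of inertia: I_A = ½(6.47)(0.336)² = 0.3652 kg·m²; I_B = (65.8)(0.161)² = 1.706 kg·m².
Taking A's sense as positive: L = (0.3652)(8.26) − (1.706)(57.3) = -94.71 kg·m²·rad/s.
Combined I = 0.3652 + 1.706 = 2.071 kg·m².
ω_f = L / I = -94.71 / 2.071 = -45.74 rad/s.

|ω_f| ≈ 45.7 rad/s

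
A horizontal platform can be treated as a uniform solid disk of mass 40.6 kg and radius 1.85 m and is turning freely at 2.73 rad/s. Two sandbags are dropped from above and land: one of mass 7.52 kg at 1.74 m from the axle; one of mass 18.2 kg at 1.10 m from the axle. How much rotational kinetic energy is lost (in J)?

energy lost ≈ 101 J

No external torque acts about the axle; L_before = L_after.
I_p = ½(40.6)(1.85)² = 69.48 kg·m².
Added inertia Σmr² = (7.52)(1.74)² + (18.2)(1.10)² = 44.79 kg·m²; I_f = 69.48 + 44.79 = 114.3 kg·m².
ω_f = I_p ω_i / I_f = (69.48)(2.73) / 114.3 = 1.660 rad/s.
KE_i = ½(69.48)(2.730 rad/s)² = 258.9 J; KE_f = ½(114.3)(1.660)² = 157.4 J.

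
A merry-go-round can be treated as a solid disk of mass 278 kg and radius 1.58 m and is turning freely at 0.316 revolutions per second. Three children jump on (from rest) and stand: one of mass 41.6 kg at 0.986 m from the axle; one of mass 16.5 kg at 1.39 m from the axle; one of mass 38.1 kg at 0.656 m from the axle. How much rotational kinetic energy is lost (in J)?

No external torque acts about the axle; L_before = L_after.
I_p = ½(278)(1.58)² = 347.0 kg·m².
Added inertia Σmr² = (41.6)(0.986)² + (16.5)(1.39)² + (38.1)(0.656)² = 88.72 kg·m²; I_f = 347.0 + 88.72 = 435.7 kg·m².
ω_f = I_p ω_i / I_f = (347.0)(0.316) / 435.7 = 0.2517 rev/s.
KE_i = ½(347.0)(1.985 rad/s)² = 684.0 J; KE_f = ½(435.7)(1.581)² = 544.7 J.

energy lost ≈ 139 J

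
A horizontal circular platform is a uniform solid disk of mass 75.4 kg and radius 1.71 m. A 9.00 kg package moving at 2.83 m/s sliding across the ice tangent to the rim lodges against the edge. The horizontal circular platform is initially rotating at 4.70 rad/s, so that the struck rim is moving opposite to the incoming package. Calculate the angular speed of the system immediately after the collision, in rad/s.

About the central axle the impulsive forces during the collision are internal, so angular momentum about that axis is conserved.
I_p = ½(75.4)(1.71)² = 110.2 kg·m². Taking the sense of the package's angular momentum as positive, L_{package} = m v R = (9.00)(2.83)(1.71) = 43.55 kg·m²/s.
L_i = −I_p ω_p + m v R = −(110.2)(4.70) + 43.55 = -474.6 kg·m²/s.
After sticking, I_f = I_p + m R² = 110.2 + (9.00)(1.71)² = 136.6 kg·m².
ω_f = L_i / I_f = -474.6 / 136.6 = -3.475 rad/s.

|ω_f| ≈ 3.48 rad/s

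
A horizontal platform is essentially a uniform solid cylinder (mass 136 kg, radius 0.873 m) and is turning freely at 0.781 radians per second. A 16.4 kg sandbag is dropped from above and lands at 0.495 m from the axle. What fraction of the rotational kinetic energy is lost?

No external torque acts about the axle; L_before = L_after.
I_p = ½(136)(0.873)² = 51.82 kg·m².
Added inertia Σmr² = (16.4)(0.495)² = 4.018 kg·m²; I_f = 51.82 + 4.018 = 55.84 kg·m².
ω_f = I_p ω_i / I_f = (51.82)(0.781) / 55.84 = 0.7248 rad/s.
KE_i = ½(51.82)(0.7810 rad/s)² = 15.81 J; KE_f = ½(55.84)(0.7248)² = 14.67 J.
Fraction lost = 0.07196.

fraction ≈ 0.0720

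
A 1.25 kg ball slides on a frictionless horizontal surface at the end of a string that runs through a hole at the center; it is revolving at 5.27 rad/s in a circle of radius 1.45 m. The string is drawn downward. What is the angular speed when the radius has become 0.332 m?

The constraining force is radial, so m r² ω about the center is conserved.
ω₂ = ω₁ (r₁/r₂)² = (5.27)(1.45/0.332)² = 100.5 rad/s.

ω₂ ≈ 101 rad/s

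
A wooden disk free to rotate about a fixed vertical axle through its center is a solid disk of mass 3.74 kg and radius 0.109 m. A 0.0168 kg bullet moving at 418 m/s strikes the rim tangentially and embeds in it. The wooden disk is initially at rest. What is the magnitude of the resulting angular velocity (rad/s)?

The axle reaction passes through the axle and exerts no torque about it; angular momentum about the axle is conserved through the impact.
I_p = ½(3.74)(0.109)² = 0.02222 kg·m². Taking the sense of the bullet's angular momentum as positive, L_{bullet} = m v R = (0.0168)(418)(0.109) = 0.7654 kg·m²/s.
L_i = 0 + 0.7654 = 0.7654 kg·m²/s.
After sticking, I_f = I_p + m R² = 0.02222 + (0.0168)(0.109)² = 0.02242 kg·m².
ω_f = L_i / I_f = 0.7654 / 0.02242 = 34.15 rad/s.

|ω_f| ≈ 34.1 rad/s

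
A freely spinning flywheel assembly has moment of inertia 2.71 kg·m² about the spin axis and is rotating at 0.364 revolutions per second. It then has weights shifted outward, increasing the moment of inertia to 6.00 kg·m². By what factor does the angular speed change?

With no external torque about the axis, L is conserved: I₁ω₁ = I₂ω₂.
ω₂/ω₁ = I₁/I₂ = 2.710 / 6.000 = 0.4517.

ω₂/ω₁ ≈ 0.452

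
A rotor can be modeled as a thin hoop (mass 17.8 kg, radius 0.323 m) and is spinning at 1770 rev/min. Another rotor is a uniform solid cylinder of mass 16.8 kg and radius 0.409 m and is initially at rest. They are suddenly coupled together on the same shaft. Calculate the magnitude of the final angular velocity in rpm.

|ω_f| ≈ 1010 rpm

The coupling torques are internal; angular momentum about the shared axis is conserved.
Moments of inertia: I_A = (17.8)(0.323)² = 1.857 kg·m²; I_B = ½(16.8)(0.409)² = 1.405 kg·m².
Taking A's sense as positive: L = (1.857)(1770) = 3287 kg·m²·rpm.
Combined I = 1.857 + 1.405 = 3.262 kg·m².
ω_f = L / I = 3287 / 3.262 = 1008 rpm.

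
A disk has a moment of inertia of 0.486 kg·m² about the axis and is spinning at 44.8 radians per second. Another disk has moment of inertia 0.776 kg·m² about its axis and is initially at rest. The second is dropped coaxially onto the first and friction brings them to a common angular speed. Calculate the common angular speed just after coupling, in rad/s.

|ω_f| ≈ 17.3 rad/s

No external torque acts about the common axis, so total angular momentum is conserved.
Taking A's sense as positive: L = (0.4860)(44.8) = 21.77 kg·m²·rad/s.
Combined I = 0.4860 + 0.7760 = 1.262 kg·m².
ω_f = L / I = 21.77 / 1.262 = 17.25 rad/s.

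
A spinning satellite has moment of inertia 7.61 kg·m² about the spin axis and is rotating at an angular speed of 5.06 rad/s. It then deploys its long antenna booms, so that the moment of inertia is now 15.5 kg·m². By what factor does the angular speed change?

ω₂/ω₁ ≈ 0.491

Angular momentum about the spin axis is conserved since the torque about it is zero.
ω₂/ω₁ = I₁/I₂ = 7.610 / 15.50 = 0.4910.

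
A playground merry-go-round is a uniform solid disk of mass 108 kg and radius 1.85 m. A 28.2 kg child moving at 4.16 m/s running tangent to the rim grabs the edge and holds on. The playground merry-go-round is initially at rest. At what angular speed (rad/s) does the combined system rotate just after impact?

About the axle the impulsive forces during the collision are internal, so angular momentum about that axis is conserved.
I_p = ½(108)(1.85)² = 184.8 kg·m². Taking the sense of the child's angular momentum as positive, L_{child} = m v R = (28.2)(4.16)(1.85) = 217.0 kg·m²/s.
L_i = 0 + 217.0 = 217.0 kg·m²/s.
After sticking, I_f = I_p + m R² = 184.8 + (28.2)(1.85)² = 281.3 kg·m².
ω_f = L_i / I_f = 217.0 / 281.3 = 0.7714 rad/s.

|ω_f| ≈ 0.771 rad/s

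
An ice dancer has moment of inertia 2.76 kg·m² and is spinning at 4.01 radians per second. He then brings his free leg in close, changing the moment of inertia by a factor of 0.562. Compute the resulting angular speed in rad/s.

ω₂ ≈ 7.14 rad/s

No external torque acts about the spin axis, so angular momentum is conserved.
I₂ = 0.562 × 2.76 = 1.551 kg·m².
ω₂ = I₁ω₁ / I₂ = (2.760)(4.01 rad/s) / (1.551) = 7.135 rad/s.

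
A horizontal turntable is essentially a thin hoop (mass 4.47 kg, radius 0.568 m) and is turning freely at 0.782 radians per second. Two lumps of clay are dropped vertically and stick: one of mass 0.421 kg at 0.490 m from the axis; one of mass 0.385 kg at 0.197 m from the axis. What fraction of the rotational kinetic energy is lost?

No external torque acts about the axis; L_before = L_after.
I_p = (4.47)(0.568)² = 1.442 kg·m².
Added inertia Σmr² = (0.421)(0.490)² + (0.385)(0.197)² = 0.1160 kg·m²; I_f = 1.442 + 0.1160 = 1.558 kg·m².
ω_f = I_p ω_i / I_f = (1.442)(0.782) / 1.558 = 0.7238 rad/s.
KE_i = ½(1.442)(0.7820 rad/s)² = 0.4409 J; KE_f = ½(1.558)(0.7238)² = 0.4081 J.
Fraction lost = 0.07446.

fraction ≈ 0.0745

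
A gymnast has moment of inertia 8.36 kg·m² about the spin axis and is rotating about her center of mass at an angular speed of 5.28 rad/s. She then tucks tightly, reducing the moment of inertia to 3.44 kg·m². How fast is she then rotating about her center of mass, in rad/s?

ω₂ ≈ 12.8 rad/s

With no external torque about the axis, L is conserved: I₁ω₁ = I₂ω₂.
ω₂ = I₁ω₁ / I₂ = (8.360)(5.28 rad/s) / (3.440) = 12.83 rad/s.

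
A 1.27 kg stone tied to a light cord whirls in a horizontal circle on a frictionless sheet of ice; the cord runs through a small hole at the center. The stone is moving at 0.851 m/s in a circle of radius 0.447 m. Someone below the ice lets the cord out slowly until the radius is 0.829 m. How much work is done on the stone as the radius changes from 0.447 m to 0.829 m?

The only horizontal force on the mass is along the cord (radial), so it exerts no torque about the hole and angular momentum m v r is conserved.
v₂ = v₁ r₁ / r₂ = (0.851)(0.447) / (0.829) = 0.4589 m/s.
W = ΔKE = ½m(v₂² − v₁²) = -0.3262 J.

W ≈ -0.326 J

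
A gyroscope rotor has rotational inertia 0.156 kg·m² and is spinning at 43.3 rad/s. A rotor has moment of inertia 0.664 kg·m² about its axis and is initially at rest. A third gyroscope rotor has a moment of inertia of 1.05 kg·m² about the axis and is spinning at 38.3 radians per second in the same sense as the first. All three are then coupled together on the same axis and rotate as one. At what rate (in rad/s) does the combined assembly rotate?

|ω_f| ≈ 25.1 rad/s

No external torque acts about the common axis, so total angular momentum is conserved.
Taking A's sense as positive: L = (0.1560)(43.3) + (1.050)(38.3) = 46.97 kg·m²·rad/s.
Combined I = 0.1560 + 0.6640 + 1.050 = 1.870 kg·m².
ω_f = L / I = 46.97 / 1.870 = 25.12 rad/s.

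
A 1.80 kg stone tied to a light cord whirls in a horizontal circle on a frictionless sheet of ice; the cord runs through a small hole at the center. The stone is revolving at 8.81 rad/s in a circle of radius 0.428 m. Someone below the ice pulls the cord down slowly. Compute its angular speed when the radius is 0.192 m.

ω₂ ≈ 43.8 rad/s

No torque about the axis ⇒ m r₁² ω₁ = m r₂² ω₂.
ω₂ = ω₁ (r₁/r₂)² = (8.81)(0.428/0.192)² = 43.78 rad/s.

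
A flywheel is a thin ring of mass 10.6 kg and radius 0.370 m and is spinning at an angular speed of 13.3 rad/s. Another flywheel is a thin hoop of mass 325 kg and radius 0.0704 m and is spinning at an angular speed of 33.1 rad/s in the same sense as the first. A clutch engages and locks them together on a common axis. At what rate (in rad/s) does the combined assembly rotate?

The coupling torques are internal; angular momentum about the shared axis is conserved.
Moments of inertia: I_A = (10.6)(0.370)² = 1.451 kg·m²; I_B = (325)(0.0704)² = 1.611 kg·m².
Taking A's sense as positive: L = (1.451)(13.3) + (1.611)(33.1) = 72.62 kg·m²·rad/s.
Combined I = 1.451 + 1.611 = 3.062 kg·m².
ω_f = L / I = 72.62 / 3.062 = 23.72 rad/s.

|ω_f| ≈ 23.7 rad/s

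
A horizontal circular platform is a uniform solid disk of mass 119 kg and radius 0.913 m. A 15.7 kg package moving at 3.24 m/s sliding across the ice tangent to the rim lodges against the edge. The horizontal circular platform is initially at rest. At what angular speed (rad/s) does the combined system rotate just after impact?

|ω_f| ≈ 0.741 rad/s

About the central axle the impulsive forces during the collision are internal, so angular momentum about that axis is conserved.
I_p = ½(119)(0.913)² = 49.60 kg·m². Taking the sense of the package's angular momentum as positive, L_{package} = m v R = (15.7)(3.24)(0.913) = 46.44 kg·m²/s.
L_i = 0 + 46.44 = 46.44 kg·m²/s.
After sticking, I_f = I_p + m R² = 49.60 + (15.7)(0.913)² = 62.68 kg·m².
ω_f = L_i / I_f = 46.44 / 62.68 = 0.7409 rad/s.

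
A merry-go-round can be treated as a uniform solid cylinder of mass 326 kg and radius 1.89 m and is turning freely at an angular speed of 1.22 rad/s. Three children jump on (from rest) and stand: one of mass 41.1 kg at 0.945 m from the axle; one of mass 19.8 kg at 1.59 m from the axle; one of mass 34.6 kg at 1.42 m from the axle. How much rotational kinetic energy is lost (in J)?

energy lost ≈ 91.8 J

The added mass arrives with no angular momentum about the axle, and any external torque about the axle is negligible, so the system's angular momentum is conserved.
I_p = ½(326)(1.89)² = 582.3 kg·m².
Added inertia Σmr² = (41.1)(0.945)² + (19.8)(1.59)² + (34.6)(1.42)² = 156.5 kg·m²; I_f = 582.3 + 156.5 = 738.8 kg·m².
ω_f = I_p ω_i / I_f = (582.3)(1.22) / 738.8 = 0.9615 rad/s.
KE_i = ½(582.3)(1.220 rad/s)² = 433.3 J; KE_f = ½(738.8)(0.9615)² = 341.5 J.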